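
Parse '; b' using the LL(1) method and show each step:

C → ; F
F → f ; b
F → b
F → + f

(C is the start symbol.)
Stack is shown with the top on the left.

Stack  Input  Action
--------------------
C $    ; b $  output C → ; F
; F $  ; b $  match ';'
F $    b $    output F → b
b $    b $    match 'b'
$      $      accept

The string is accepted.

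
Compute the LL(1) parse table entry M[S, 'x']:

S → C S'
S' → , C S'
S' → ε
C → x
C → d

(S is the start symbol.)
To find M[S, 'x'], we find productions for S where 'x' is in the predict set (PREDICT(N → α) = (FIRST(α) \ {ε}) ∪ (FOLLOW(N) if α ⇒* ε)).

Relevant sets:
  FIRST(C) = { 'd', 'x' }

S → C S': PREDICT = { 'd', 'x' }
  'x' is in predict set, so this production goes in M[S, 'x']

M[S, 'x'] = S → C S'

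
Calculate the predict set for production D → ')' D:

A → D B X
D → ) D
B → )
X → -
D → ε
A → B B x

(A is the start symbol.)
{ ')' }

PREDICT(D → ')' D) = (FIRST(RHS) \ {ε}) ∪ (FOLLOW(D) if ε ∈ FIRST(RHS), i.e. RHS ⇒* ε)
FIRST(')' D) = { ')' }
ε ∉ FIRST(')' D), so FOLLOW(D) is not added.
PREDICT(D → ')' D) = { ')' }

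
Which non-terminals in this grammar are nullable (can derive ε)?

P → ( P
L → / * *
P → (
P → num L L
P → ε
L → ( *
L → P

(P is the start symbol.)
A non-terminal is nullable if it can derive ε (the empty string): either it has an ε-production, or it has a production whose right-hand side consists entirely of nullable non-terminals.

ε-productions: P → ε
So P is immediately nullable.
L → P: every symbol on the right is nullable, so L is nullable too.
Every non-terminal is now nullable.
Nullable = { 'L', 'P' }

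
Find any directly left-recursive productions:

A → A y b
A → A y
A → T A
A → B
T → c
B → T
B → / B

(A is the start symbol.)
Yes, A is left-recursive

Direct left recursion occurs when N → N α for some non-terminal N (the right-hand side begins with the left-hand side itself).

A → A y b: LEFT RECURSIVE (starts with A)
A → A y: LEFT RECURSIVE (starts with A)
A → T A: starts with T
A → B: starts with B
T → c: starts with c
B → T: starts with T
B → / B: starts with '/'

The grammar has direct left recursion on: A.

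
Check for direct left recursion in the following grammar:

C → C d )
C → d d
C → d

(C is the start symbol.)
Direct left recursion occurs when N → N α for some non-terminal N (the right-hand side begins with the left-hand side itself).

C → C d ): LEFT RECURSIVE (starts with C)
C → d d: starts with d
C → d: starts with d

The grammar has direct left recursion on: C.

Answer: Yes, C is left-recursive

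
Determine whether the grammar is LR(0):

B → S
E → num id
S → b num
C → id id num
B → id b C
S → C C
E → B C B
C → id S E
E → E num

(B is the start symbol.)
No. Shift-reduce conflict between [C → id S E .] and [E → E . num]

A grammar is LR(0) if no state in the canonical LR(0) collection has:
  - both a shift item (dot before a terminal) and a complete item (shift-reduce conflict), or
  - two or more complete items (reduce-reduce conflict; the accept item [B' → B .] counts as a complete item here).

Augment with B' → B and build the canonical LR(0) collection (I0 = CLOSURE({[B' → . B]}), then GOTO on every symbol after a dot until no new states appear). It has 21 states:
  I0: { [B → . S], [B → . id b C], [B' → . B], [C → . id S E], [C → . id id num], [S → . C C], [S → . b num] }  — shift
  I1: { [B' → B .] }  — accept
  I2: { [C → . id S E], [C → . id id num], [S → C . C] }  — shift
  I3: { [B → S .] }  — reduce
  I4: { [S → b . num] }  — shift
  I5: { [B → id . b C], [C → . id S E], [C → . id id num], [C → id . S E], [C → id . id num], [S → . C C], [S → . b num] }  — shift
  I6: { [B → . S], [B → . id b C], [C → . id S E], [C → . id id num], [C → id S . E], [E → . B C B], [E → . E num], [E → . num id], [S → . C C], [S → . b num] }  — shift
  I7: { [B → id b . C], [C → . id S E], [C → . id id num], [S → b . num] }  — shift
  I8: { [C → . id S E], [C → . id id num], [C → id . S E], [C → id . id num], [C → id id . num], [S → . C C], [S → . b num] }  — shift
  I9: { [C → id id num .] }  — reduce
  I10: { [B → id b C .] }  — reduce
  I11: { [C → . id S E], [C → . id id num], [C → id . S E], [C → id . id num], [S → . C C], [S → . b num] }  — shift
  I12: { [S → b num .] }  — reduce
  I13: { [C → . id S E], [C → . id id num], [E → B . C B] }  — shift
  I14: { [C → id S E .], [E → E . num] }  — shift, reduce
  I15: { [E → num . id] }  — shift
  I16: { [E → num id .] }  — reduce
  I17: { [E → E num .] }  — reduce
  I18: { [B → . S], [B → . id b C], [C → . id S E], [C → . id id num], [E → B C . B], [S → . C C], [S → . b num] }  — shift
  I19: { [E → B C B .] }  — reduce
  I20: { [S → C C .] }  — reduce

Conflict in state I14:
  Shift-reduce conflict between [C → id S E .] and [E → E . num]
So the grammar is NOT LR(0).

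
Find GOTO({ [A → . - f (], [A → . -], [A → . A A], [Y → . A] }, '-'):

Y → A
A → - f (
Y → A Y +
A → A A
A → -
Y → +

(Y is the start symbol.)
GOTO(I, '-') = CLOSURE({ [A → αX.β] : [A → α.Xβ] ∈ I, X = '-' })

Items with dot before '-', with the dot advanced:
  [A → . -] → [A → - .]
  [A → . - f (] → [A → - . f (]
Closure adds nothing (no advanced item has the dot before a non-terminal).

GOTO = { [A → - . f (], [A → - .] }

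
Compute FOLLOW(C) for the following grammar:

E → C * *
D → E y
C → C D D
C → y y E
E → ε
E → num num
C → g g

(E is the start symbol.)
To compute FOLLOW(C), find every occurrence of C on a right-hand side N → α C β: add FIRST(β) \ {ε}, and if β is empty or nullable also add FOLLOW(N). Iterate to a fixed point.

In E → C * *: C is followed by '*' '*', add FIRST('*' '*') \ {ε} = { '*' }
In C → C D D: C is followed by D D, add FIRST(D D) \ {ε} = { 'g', 'num', 'y' }

Taking the union: FOLLOW(C) = { '*', 'g', 'num', 'y' }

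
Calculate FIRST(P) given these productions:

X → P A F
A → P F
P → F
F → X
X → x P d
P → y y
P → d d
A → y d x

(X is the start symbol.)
To compute FIRST(P), examine every production with P on the left-hand side, reading each right-hand side left to right until a non-nullable symbol is reached.

FIRST sets of the other non-terminals involved (by the same procedure, iterated to a fixed point):
  FIRST(F) = { 'd', 'x', 'y' }

From P → F:
  - F is a non-terminal: add FIRST(F) \ {ε} = { 'd', 'x', 'y' }
    F is not nullable, so stop
From P → y y:
  - y is a terminal: add 'y' and stop
From P → d d:
  - d is a terminal: add 'd' and stop

Collecting: FIRST(P) = { 'd', 'x', 'y' }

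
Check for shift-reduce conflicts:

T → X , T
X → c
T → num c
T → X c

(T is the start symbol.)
Augment with T' → T and build the canonical LR(0) collection (I0 = CLOSURE({[T' → . T]}), then GOTO on every symbol after a dot until no new states appear). It has 9 states:
  I0: { [T → . X , T], [T → . X c], [T → . num c], [T' → . T], [X → . c] }  — shift
  I1: { [T' → T .] }  — accept
  I2: { [T → X . , T], [T → X . c] }  — shift
  I3: { [X → c .] }  — reduce
  I4: { [T → num . c] }  — shift
  I5: { [T → num c .] }  — reduce
  I6: { [T → . X , T], [T → . X c], [T → . num c], [T → X , . T], [X → . c] }  — shift
  I7: { [T → X c .] }  — reduce
  I8: { [T → X , T .] }  — reduce

No state contains both a complete item and a shift item.

Answer: No shift-reduce conflicts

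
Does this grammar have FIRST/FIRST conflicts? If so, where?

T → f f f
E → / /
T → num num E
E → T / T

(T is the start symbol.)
FIRST sets of the non-terminals at (or reachable through a nullable prefix from) the front of some alternative:
  FIRST(T) = { 'f', 'num' }

Productions for T:
  T → f f f: FIRST = { 'f' }
  T → num num E: FIRST = { 'num' }
Productions for E:
  E → / /: FIRST = { '/' }
  E → T / T: FIRST = { 'f', 'num' }

All alternatives of each non-terminal have pairwise disjoint FIRST sets.

Answer: No FIRST/FIRST conflicts.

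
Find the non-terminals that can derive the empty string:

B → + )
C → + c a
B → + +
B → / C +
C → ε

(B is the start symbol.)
A non-terminal is nullable if it can derive ε (the empty string): either it has an ε-production, or it has a production whose right-hand side consists entirely of nullable non-terminals.

ε-productions: C → ε
So C is immediately nullable.
No further non-terminal can be added: every production for the remaining non-terminals contains a terminal or a non-nullable non-terminal.
Nullable = { 'C' }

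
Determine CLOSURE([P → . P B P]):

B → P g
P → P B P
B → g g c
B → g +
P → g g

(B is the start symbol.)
{ [P → . P B P], [P → . g g] }

To compute CLOSURE, for each item [A → α.Bβ] where B is a non-terminal, add [B → .γ] for all productions B → γ; repeat for the newly added items until nothing changes.

Start with: [P → . P B P]
  [P → . P B P] has the dot before P: add [P → . g g]
No further items can be added.

CLOSURE = { [P → . P B P], [P → . g g] }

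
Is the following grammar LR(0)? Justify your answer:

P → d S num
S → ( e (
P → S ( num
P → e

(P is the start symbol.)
Yes, the grammar is LR(0)

A grammar is LR(0) if no state in the canonical LR(0) collection has:
  - both a shift item (dot before a terminal) and a complete item (shift-reduce conflict), or
  - two or more complete items (reduce-reduce conflict; the accept item [P' → P .] counts as a complete item here).

Augment with P' → P and build the canonical LR(0) collection (I0 = CLOSURE({[P' → . P]}), then GOTO on every symbol after a dot until no new states appear). It has 12 states:
  I0: { [P → . S ( num], [P → . d S num], [P → . e], [P' → . P], [S → . ( e (] }  — shift
  I1: { [S → ( . e (] }  — shift
  I2: { [P' → P .] }  — accept
  I3: { [P → S . ( num] }  — shift
  I4: { [P → d . S num], [S → . ( e (] }  — shift
  I5: { [P → e .] }  — reduce
  I6: { [P → d S . num] }  — shift
  I7: { [P → d S num .] }  — reduce
  I8: { [P → S ( . num] }  — shift
  I9: { [P → S ( num .] }  — reduce
  I10: { [S → ( e . (] }  — shift
  I11: { [S → ( e ( .] }  — reduce

Every state is either a pure shift/goto state or contains exactly one complete item and nothing to shift — no conflicts. The grammar is LR(0).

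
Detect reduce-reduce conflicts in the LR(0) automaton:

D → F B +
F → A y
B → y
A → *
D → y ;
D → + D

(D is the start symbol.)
No reduce-reduce conflicts

A reduce-reduce conflict occurs when an LR(0) state has two complete items [A → α .] and [B → β .] — both call for a reduction, and with no lookahead the parser cannot choose between them.

Augment with D' → D and build the canonical LR(0) collection (I0 = CLOSURE({[D' → . D]}), then GOTO on every symbol after a dot until no new states appear). It has 13 states:
  I0: { [A → . *], [D → . + D], [D → . F B +], [D → . y ;], [D' → . D], [F → . A y] }  — shift
  I1: { [A → * .] }  — reduce
  I2: { [A → . *], [D → + . D], [D → . + D], [D → . F B +], [D → . y ;], [F → . A y] }  — shift
  I3: { [F → A . y] }  — shift
  I4: { [D' → D .] }  — accept
  I5: { [B → . y], [D → F . B +] }  — shift
  I6: { [D → y . ;] }  — shift
  I7: { [D → y ; .] }  — reduce
  I8: { [D → F B . +] }  — shift
  I9: { [B → y .] }  — reduce
  I10: { [D → F B + .] }  — reduce
  I11: { [F → A y .] }  — reduce
  I12: { [D → + D .] }  — reduce

No state contains more than one complete item.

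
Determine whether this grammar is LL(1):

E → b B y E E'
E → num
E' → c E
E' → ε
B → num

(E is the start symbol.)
No. Predict set conflict for E': { 'c' }

A grammar is LL(1) if for each non-terminal N with multiple productions, the predict sets of those productions are pairwise disjoint, where PREDICT(N → α) = (FIRST(α) \ {ε}) ∪ (FOLLOW(N) if α ⇒* ε).

Relevant sets:
  FOLLOW(E') = { $, 'c' }

For E:
  PREDICT(E → b B y E E') = { 'b' }
  PREDICT(E → num) = { 'num' }
For E':
  PREDICT(E' → c E) = { 'c' }
  PREDICT(E' → ε) = { $, 'c' }
B has a single production, so nothing to check there.

Conflict found: Predict set conflict for E': { 'c' }
The grammar is NOT LL(1).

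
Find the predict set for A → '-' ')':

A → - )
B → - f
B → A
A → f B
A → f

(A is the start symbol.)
{ '-' }

PREDICT(A → '-' ')') = (FIRST(RHS) \ {ε}) ∪ (FOLLOW(A) if ε ∈ FIRST(RHS), i.e. RHS ⇒* ε)
FIRST('-' ')') = { '-' }
ε ∉ FIRST('-' ')'), so FOLLOW(A) is not added.
PREDICT(A → '-' ')') = { '-' }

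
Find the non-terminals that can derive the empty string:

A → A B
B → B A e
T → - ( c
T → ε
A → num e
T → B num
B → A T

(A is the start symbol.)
ε-productions: T → ε
So T is immediately nullable.
No further non-terminal can be added: every production for the remaining non-terminals contains a terminal or a non-nullable non-terminal.
Nullable = { 'T' }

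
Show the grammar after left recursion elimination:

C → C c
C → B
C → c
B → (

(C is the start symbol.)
C is directly left-recursive. The standard transformation for
  A → A α₁ | ... | A α_m | β₁ | ... | β_n
is
  A  → β₁ A' | ... | β_n A'
  A' → α₁ A' | ... | α_m A' | ε

C → B becomes C → B C'
C → c becomes C → c C'
C → C c becomes C' → c C'
Add C' → ε

Productions for other non-terminals are unchanged:
  B → (

Resulting grammar:
C → B C'
C → c C'
C' → c C'
C' → ε
B → (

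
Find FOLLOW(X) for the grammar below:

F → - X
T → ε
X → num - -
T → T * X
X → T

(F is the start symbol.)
{ $, '*' }

To compute FOLLOW(X), find every occurrence of X on a right-hand side N → α X β: add FIRST(β) \ {ε}, and if β is empty or nullable also add FOLLOW(N). Iterate to a fixed point.

In F → - X: X is at the end, add FOLLOW(F)
In T → T * X: X is at the end, add FOLLOW(T)

The FOLLOW sets referred to above (computed the same way, to a fixed point):
  FOLLOW(F) = { $ }
  FOLLOW(T) = { $, '*' }

Taking the union: FOLLOW(X) = { $, '*' }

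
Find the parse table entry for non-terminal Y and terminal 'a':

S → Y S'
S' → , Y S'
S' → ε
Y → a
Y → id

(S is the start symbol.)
Y → a

To find M[Y, 'a'], we find productions for Y where 'a' is in the predict set (PREDICT(N → α) = (FIRST(α) \ {ε}) ∪ (FOLLOW(N) if α ⇒* ε)).

Y → a: PREDICT = { 'a' }
  'a' is in predict set, so this production goes in M[Y, 'a']
Y → id: PREDICT = { 'id' }

M[Y, 'a'] = Y → a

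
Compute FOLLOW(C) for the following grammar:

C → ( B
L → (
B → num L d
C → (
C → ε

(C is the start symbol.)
{ $ }

To compute FOLLOW(C), find every occurrence of C on a right-hand side N → α C β: add FIRST(β) \ {ε}, and if β is empty or nullable also add FOLLOW(N). Iterate to a fixed point.

C is the start symbol, so $ ∈ FOLLOW(C).
C does not occur on any right-hand side.

Taking the union: FOLLOW(C) = { $ }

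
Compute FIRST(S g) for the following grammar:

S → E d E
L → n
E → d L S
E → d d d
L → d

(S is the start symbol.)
FIRST sets of the non-terminals involved (from the grammar, by fixed-point iteration):
  FIRST(S) = { 'd' }

To compute FIRST(S g), process the symbols left to right:
Symbol S is a non-terminal. Add FIRST(S) \ {ε} = { 'd' }
S is not nullable (ε ∉ FIRST(S)), so stop here.
FIRST(S g) = { 'd' }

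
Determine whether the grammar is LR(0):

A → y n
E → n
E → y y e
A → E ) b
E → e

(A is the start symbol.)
Yes, the grammar is LR(0)

A grammar is LR(0) if no state in the canonical LR(0) collection has:
  - both a shift item (dot before a terminal) and a complete item (shift-reduce conflict), or
  - two or more complete items (reduce-reduce conflict; the accept item [A' → A .] counts as a complete item here).

Augment with A' → A and build the canonical LR(0) collection (I0 = CLOSURE({[A' → . A]}), then GOTO on every symbol after a dot until no new states appear). It has 11 states:
  I0: { [A → . E ) b], [A → . y n], [A' → . A], [E → . e], [E → . n], [E → . y y e] }  — shift
  I1: { [A' → A .] }  — accept
  I2: { [A → E . ) b] }  — shift
  I3: { [E → e .] }  — reduce
  I4: { [E → n .] }  — reduce
  I5: { [A → y . n], [E → y . y e] }  — shift
  I6: { [A → y n .] }  — reduce
  I7: { [E → y y . e] }  — shift
  I8: { [E → y y e .] }  — reduce
  I9: { [A → E ) . b] }  — shift
  I10: { [A → E ) b .] }  — reduce

Every state is either a pure shift/goto state or contains exactly one complete item and nothing to shift — no conflicts. The grammar is LR(0).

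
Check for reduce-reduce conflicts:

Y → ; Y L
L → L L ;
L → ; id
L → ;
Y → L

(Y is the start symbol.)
Yes — I6: [L → ; .] vs [L → L L ; .]

Augment with Y' → Y and build the canonical LR(0) collection (I0 = CLOSURE({[Y' → . Y]}), then GOTO on every symbol after a dot until no new states appear). It has 10 states:
  I0: { [L → . ; id], [L → . ;], [L → . L L ;], [Y → . ; Y L], [Y → . L], [Y' → . Y] }  — shift
  I1: { [L → . ; id], [L → . ;], [L → . L L ;], [L → ; . id], [L → ; .], [Y → . ; Y L], [Y → . L], [Y → ; . Y L] }  — shift, reduce
  I2: { [L → . ; id], [L → . ;], [L → . L L ;], [L → L . L ;], [Y → L .] }  — shift, reduce
  I3: { [Y' → Y .] }  — accept
  I4: { [L → ; . id], [L → ; .] }  — shift, reduce
  I5: { [L → . ; id], [L → . ;], [L → . L L ;], [L → L . L ;], [L → L L . ;] }  — shift
  I6: { [L → ; . id], [L → ; .], [L → L L ; .] }  — shift, 2 reduces
  I7: { [L → ; id .] }  — reduce
  I8: { [L → . ; id], [L → . ;], [L → . L L ;], [Y → ; Y . L] }  — shift
  I9: { [L → . ; id], [L → . ;], [L → . L L ;], [L → L . L ;], [Y → ; Y L .] }  — shift, reduce

I6 contains complete items [L → ; .], [L → L L ; .] — reduce-reduce conflict.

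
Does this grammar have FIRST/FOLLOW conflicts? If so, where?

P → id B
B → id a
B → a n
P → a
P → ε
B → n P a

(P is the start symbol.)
Yes. P → a with FOLLOW(P) on { 'a' }

Nullable non-terminals: P.

P: nullable alternative(s) P → ε; FOLLOW(P) = { $, 'a' }
  P → id B: FIRST \ {ε} = { 'id' } — disjoint from FOLLOW(P)
  P → a: FIRST \ {ε} = { 'a' } — overlaps FOLLOW(P) on { 'a' }: CONFLICT
  P → ε: FIRST \ {ε} = { } — this is the only nullable alternative, skip

B has no nullable alternative, so no FIRST/FOLLOW check is needed there.

So the grammar has 1 FIRST/FOLLOW conflict (marked CONFLICT above).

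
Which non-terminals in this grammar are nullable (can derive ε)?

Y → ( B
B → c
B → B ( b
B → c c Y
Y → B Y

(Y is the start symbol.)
A non-terminal is nullable if it can derive ε (the empty string): either it has an ε-production, or it has a production whose right-hand side consists entirely of nullable non-terminals.

There are no ε-productions, so no non-terminal can derive ε.
No non-terminals are nullable.

Answer: None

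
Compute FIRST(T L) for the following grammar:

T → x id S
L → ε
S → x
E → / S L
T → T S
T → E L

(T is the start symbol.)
{ '/', 'x' }

FIRST sets of the non-terminals involved (from the grammar, by fixed-point iteration):
  FIRST(T) = { '/', 'x' }

To compute FIRST(T L), process the symbols left to right:
Symbol T is a non-terminal. Add FIRST(T) \ {ε} = { '/', 'x' }
T is not nullable (ε ∉ FIRST(T)), so stop here.
FIRST(T L) = { '/', 'x' }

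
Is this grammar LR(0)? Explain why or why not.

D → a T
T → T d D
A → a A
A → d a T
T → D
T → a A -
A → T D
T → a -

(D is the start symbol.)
A grammar is LR(0) if no state in the canonical LR(0) collection has:
  - both a shift item (dot before a terminal) and a complete item (shift-reduce conflict), or
  - two or more complete items (reduce-reduce conflict; the accept item [D' → D .] counts as a complete item here).

Augment with D' → D and build the canonical LR(0) collection (I0 = CLOSURE({[D' → . D]}), then GOTO on every symbol after a dot until no new states appear). It has 18 states:
  I0: { [D → . a T], [D' → . D] }  — shift
  I1: { [D' → D .] }  — accept
  I2: { [D → . a T], [D → a . T], [T → . D], [T → . T d D], [T → . a -], [T → . a A -] }  — shift
  I3: { [T → D .] }  — reduce
  I4: { [D → a T .], [T → T . d D] }  — shift, reduce
  I5: { [A → . T D], [A → . a A], [A → . d a T], [D → . a T], [D → a . T], [T → . D], [T → . T d D], [T → . a -], [T → . a A -], [T → a . -], [T → a . A -] }  — shift
  I6: { [T → a - .] }  — reduce
  I7: { [T → a A . -] }  — shift
  I8: { [A → T . D], [D → . a T], [D → a T .], [T → T . d D] }  — shift, reduce
  I9: { [A → . T D], [A → . a A], [A → . d a T], [A → a . A], [D → . a T], [D → a . T], [T → . D], [T → . T d D], [T → . a -], [T → . a A -], [T → a . -], [T → a . A -] }  — shift
  I10: { [A → d . a T] }  — shift
  I11: { [A → d a . T], [D → . a T], [T → . D], [T → . T d D], [T → . a -], [T → . a A -] }  — shift
  I12: { [A → d a T .], [T → T . d D] }  — shift, reduce
  I13: { [D → . a T], [T → T d . D] }  — shift
  I14: { [T → T d D .] }  — reduce
  I15: { [A → a A .], [T → a A . -] }  — shift, reduce
  I16: { [T → a A - .] }  — reduce
  I17: { [A → T D .] }  — reduce

Conflict in state I4:
  Shift-reduce conflict between [D → a T .] and [T → T . d D]
So the grammar is NOT LR(0).

Answer: No. Shift-reduce conflict between [D → a T .] and [T → T . d D]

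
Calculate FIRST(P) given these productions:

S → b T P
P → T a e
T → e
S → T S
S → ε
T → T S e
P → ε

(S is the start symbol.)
{ 'e', ε }

FIRST sets of the other non-terminals involved (by the same procedure, iterated to a fixed point):
  FIRST(T) = { 'e' }

From P → T a e:
  - T is a non-terminal: add FIRST(T) \ {ε} = { 'e' }
    T is not nullable, so stop
From P → ε:
  - ε-production, so ε ∈ FIRST(P)

Collecting: FIRST(P) = { 'e', ε }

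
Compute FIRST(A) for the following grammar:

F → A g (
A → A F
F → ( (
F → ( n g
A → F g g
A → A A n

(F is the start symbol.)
To compute FIRST(A), examine every production with A on the left-hand side, reading each right-hand side left to right until a non-nullable symbol is reached.

FIRST sets of the other non-terminals involved (by the same procedure, iterated to a fixed point):
  FIRST(F) = { '(' }

From A → A F:
  - A is the symbol being defined: contributes nothing new
    A is not nullable, so stop
From A → F g g:
  - F is a non-terminal: add FIRST(F) \ {ε} = { '(' }
    F is not nullable, so stop
From A → A A n:
  - A is the symbol being defined: contributes nothing new
    A is not nullable, so stop

Collecting: FIRST(A) = { '(' }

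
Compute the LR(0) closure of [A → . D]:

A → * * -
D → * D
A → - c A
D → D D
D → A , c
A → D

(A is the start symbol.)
{ [A → . * * -], [A → . - c A], [A → . D], [D → . * D], [D → . A , c], [D → . D D] }

To compute CLOSURE, for each item [A → α.Bβ] where B is a non-terminal, add [B → .γ] for all productions B → γ; repeat for the newly added items until nothing changes.

Start with: [A → . D]
  [A → . D] has the dot before D: add [D → . * D], [D → . D D], [D → . A , c]
  [D → . A , c] has the dot before A: add [A → . * * -], [A → . - c A]
No further items can be added.

CLOSURE = { [A → . * * -], [A → . - c A], [A → . D], [D → . * D], [D → . A , c], [D → . D D] }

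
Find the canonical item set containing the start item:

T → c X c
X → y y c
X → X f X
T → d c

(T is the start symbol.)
{ [T → . c X c], [T → . d c], [T' → . T] }

First, augment the grammar with T' → T
I₀ = CLOSURE({ [T' → . T] }):
  [T' → . T] has the dot before T: add [T → . c X c], [T → . d c]
No further items can be added.

I₀ = { [T → . c X c], [T → . d c], [T' → . T] }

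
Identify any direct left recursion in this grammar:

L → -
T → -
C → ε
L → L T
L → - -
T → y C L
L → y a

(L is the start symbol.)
Direct left recursion occurs when N → N α for some non-terminal N (the right-hand side begins with the left-hand side itself).

L → -: starts with '-'
T → -: starts with '-'
C → ε: starts with ε
L → L T: LEFT RECURSIVE (starts with L)
L → - -: starts with '-'
T → y C L: starts with y
L → y a: starts with y

The grammar has direct left recursion on: L.

Answer: Yes, L is left-recursive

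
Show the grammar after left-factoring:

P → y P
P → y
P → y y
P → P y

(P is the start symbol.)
Left-factoring transforms A → αβ₁ | αβ₂ into A → αA' and A' → β₁ | β₂
(α is the longest common prefix among the alternatives). Repeat until
no nonterminal has two alternatives with a common prefix.

Round 1: P has alternatives sharing prefix 'y'. Introduce P': P → y P'
  Add: P' → P
  Add: P' → ε
  Add: P' → y

No remaining common prefixes — done.

Resulting grammar:
P → y P'
P' → P
P' → ε
P' → y
P → P y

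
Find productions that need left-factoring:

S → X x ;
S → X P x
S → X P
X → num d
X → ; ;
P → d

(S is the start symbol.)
Left-factoring is needed when two productions for the same non-terminal
share a common prefix on the right-hand side.

Productions for S:
  S → X x ;
  S → X P x
  S → X P
Productions for X:
  X → num d
  X → ; ;

Found common prefix 'X' in productions for S

Answer: Yes, S has productions with common prefix 'X'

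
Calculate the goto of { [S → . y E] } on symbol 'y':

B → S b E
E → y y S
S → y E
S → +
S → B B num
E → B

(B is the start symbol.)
GOTO(I, 'y') = CLOSURE({ [A → αX.β] : [A → α.Xβ] ∈ I, X = 'y' })

Items with dot before 'y', with the dot advanced:
  [S → . y E] → [S → y . E]
Closure of the advanced items:
  [S → y . E] has the dot before E: add [E → . y y S], [E → . B]
  [E → . B] has the dot before B: add [B → . S b E]
  [B → . S b E] has the dot before S: add [S → . y E], [S → . +], [S → . B B num]

GOTO = { [B → . S b E], [E → . B], [E → . y y S], [S → . +], [S → . B B num], [S → . y E], [S → y . E] }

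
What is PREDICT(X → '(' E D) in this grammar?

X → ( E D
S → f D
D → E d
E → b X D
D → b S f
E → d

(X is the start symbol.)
PREDICT(X → '(' E D) = (FIRST(RHS) \ {ε}) ∪ (FOLLOW(X) if ε ∈ FIRST(RHS), i.e. RHS ⇒* ε)
FIRST('(' E D) = { '(' }
ε ∉ FIRST('(' E D), so FOLLOW(X) is not added.
PREDICT(X → '(' E D) = { '(' }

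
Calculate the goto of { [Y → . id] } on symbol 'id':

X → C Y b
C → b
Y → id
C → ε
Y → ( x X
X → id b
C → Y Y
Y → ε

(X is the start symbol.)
GOTO(I, 'id') = CLOSURE({ [A → αX.β] : [A → α.Xβ] ∈ I, X = 'id' })

Items with dot before 'id', with the dot advanced:
  [Y → . id] → [Y → id .]
Closure adds nothing (no advanced item has the dot before a non-terminal).

GOTO = { [Y → id .] }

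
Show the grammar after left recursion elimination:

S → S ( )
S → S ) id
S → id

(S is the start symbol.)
S → id S'
S' → ( ) S'
S' → ) id S'
S' → ε

S is directly left-recursive. The standard transformation for
  A → A α₁ | ... | A α_m | β₁ | ... | β_n
is
  A  → β₁ A' | ... | β_n A'
  A' → α₁ A' | ... | α_m A' | ε

S → id becomes S → id S'
S → S ( ) becomes S' → ( ) S'
S → S ) id becomes S' → ) id S'
Add S' → ε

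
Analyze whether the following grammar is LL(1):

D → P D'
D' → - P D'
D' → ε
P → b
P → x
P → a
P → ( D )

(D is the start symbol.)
Yes, the grammar is LL(1).

A grammar is LL(1) if for each non-terminal N with multiple productions, the predict sets of those productions are pairwise disjoint, where PREDICT(N → α) = (FIRST(α) \ {ε}) ∪ (FOLLOW(N) if α ⇒* ε).

Relevant sets:
  FOLLOW(D') = { $, ')' }

For D':
  PREDICT(D' → '-' P D') = { '-' }
  PREDICT(D' → ε) = { $, ')' }
For P:
  PREDICT(P → b) = { 'b' }
  PREDICT(P → x) = { 'x' }
  PREDICT(P → a) = { 'a' }
  PREDICT(P → '(' D ')') = { '(' }
D has a single production, so nothing to check there.

All predict sets are disjoint. The grammar IS LL(1).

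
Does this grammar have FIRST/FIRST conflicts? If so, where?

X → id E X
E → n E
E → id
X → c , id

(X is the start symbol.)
No FIRST/FIRST conflicts.

A FIRST/FIRST conflict occurs when two productions N → α and N → β for the same non-terminal have FIRST(α) ∩ FIRST(β) ≠ ∅ (with ε ∈ FIRST of a nullable right-hand side, so two nullable alternatives also conflict).

Productions for X:
  X → id E X: FIRST = { 'id' }
  X → c , id: FIRST = { 'c' }
Productions for E:
  E → n E: FIRST = { 'n' }
  E → id: FIRST = { 'id' }

All alternatives of each non-terminal have pairwise disjoint FIRST sets.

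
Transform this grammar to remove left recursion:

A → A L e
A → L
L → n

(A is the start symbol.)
A → L A'
A' → L e A'
A' → ε
L → n

A is directly left-recursive. The standard transformation for
  A → A α₁ | ... | A α_m | β₁ | ... | β_n
is
  A  → β₁ A' | ... | β_n A'
  A' → α₁ A' | ... | α_m A' | ε

A → L becomes A → L A'
A → A L e becomes A' → L e A'
Add A' → ε

Productions for other non-terminals are unchanged:
  L → n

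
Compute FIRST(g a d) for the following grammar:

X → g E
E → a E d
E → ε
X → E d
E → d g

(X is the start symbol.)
{ 'g' }

To compute FIRST(g a d), process the symbols left to right:
Symbol g is a terminal. Add 'g' and stop.
FIRST(g a d) = { 'g' }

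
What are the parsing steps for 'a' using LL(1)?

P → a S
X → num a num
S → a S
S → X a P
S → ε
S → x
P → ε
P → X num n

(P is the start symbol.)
LL(1) parsing maintains a stack (initially the start symbol over $) and the input. At each step: if the stack top is a terminal, match it against the current input token; if it is a non-terminal N, replace it with the RHS of M[N, lookahead] (the unique production whose predict set contains the lookahead).

Stack is shown with the top on the left.

Stack  Input  Action
--------------------
P $    a $    output P → a S
a S $  a $    match 'a'
S $    $      output S → ε
$      $      accept

The string is accepted.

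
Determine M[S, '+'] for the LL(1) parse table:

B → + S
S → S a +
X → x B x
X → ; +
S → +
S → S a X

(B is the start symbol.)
S → S a +, S → +, S → S a X

To find M[S, '+'], we find productions for S where '+' is in the predict set (PREDICT(N → α) = (FIRST(α) \ {ε}) ∪ (FOLLOW(N) if α ⇒* ε)).

Relevant sets:
  FIRST(S) = { '+' }

S → S a +: PREDICT = { '+' }
  '+' is in predict set, so this production goes in M[S, '+']
S → +: PREDICT = { '+' }
  '+' is in predict set, so this production goes in M[S, '+']
S → S a X: PREDICT = { '+' }
  '+' is in predict set, so this production goes in M[S, '+']

M[S, '+'] = S → S a +, S → +, S → S a X  (a multiply-defined cell — the grammar is not LL(1))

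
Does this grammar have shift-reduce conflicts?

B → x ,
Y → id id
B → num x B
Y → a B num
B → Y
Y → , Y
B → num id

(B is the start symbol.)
Augment with B' → B and build the canonical LR(0) collection (I0 = CLOSURE({[B' → . B]}), then GOTO on every symbol after a dot until no new states appear). It has 16 states:
  I0: { [B → . Y], [B → . num id], [B → . num x B], [B → . x ,], [B' → . B], [Y → . , Y], [Y → . a B num], [Y → . id id] }  — shift
  I1: { [Y → , . Y], [Y → . , Y], [Y → . a B num], [Y → . id id] }  — shift
  I2: { [B' → B .] }  — accept
  I3: { [B → Y .] }  — reduce
  I4: { [B → . Y], [B → . num id], [B → . num x B], [B → . x ,], [Y → . , Y], [Y → . a B num], [Y → . id id], [Y → a . B num] }  — shift
  I5: { [Y → id . id] }  — shift
  I6: { [B → num . id], [B → num . x B] }  — shift
  I7: { [B → x . ,] }  — shift
  I8: { [B → x , .] }  — reduce
  I9: { [B → num id .] }  — reduce
  I10: { [B → . Y], [B → . num id], [B → . num x B], [B → . x ,], [B → num x . B], [Y → . , Y], [Y → . a B num], [Y → . id id] }  — shift
  I11: { [B → num x B .] }  — reduce
  I12: { [Y → id id .] }  — reduce
  I13: { [Y → a B . num] }  — shift
  I14: { [Y → a B num .] }  — reduce
  I15: { [Y → , Y .] }  — reduce

No state contains both a complete item and a shift item.

Answer: No shift-reduce conflicts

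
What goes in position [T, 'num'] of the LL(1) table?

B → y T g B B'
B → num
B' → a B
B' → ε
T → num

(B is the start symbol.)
To find M[T, 'num'], we find productions for T where 'num' is in the predict set (PREDICT(N → α) = (FIRST(α) \ {ε}) ∪ (FOLLOW(N) if α ⇒* ε)).

T → num: PREDICT = { 'num' }
  'num' is in predict set, so this production goes in M[T, 'num']

M[T, 'num'] = T → num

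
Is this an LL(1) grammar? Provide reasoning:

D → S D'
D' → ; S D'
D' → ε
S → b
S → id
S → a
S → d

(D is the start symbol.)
Relevant sets:
  FOLLOW(D') = { $ }

For D':
  PREDICT(D' → ';' S D') = { ';' }
  PREDICT(D' → ε) = { $ }
For S:
  PREDICT(S → b) = { 'b' }
  PREDICT(S → id) = { 'id' }
  PREDICT(S → a) = { 'a' }
  PREDICT(S → d) = { 'd' }
D has a single production, so nothing to check there.

All predict sets are disjoint. The grammar IS LL(1).

Answer: Yes, the grammar is LL(1).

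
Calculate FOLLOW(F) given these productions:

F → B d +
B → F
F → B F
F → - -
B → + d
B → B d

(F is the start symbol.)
F is the start symbol, so $ ∈ FOLLOW(F).
In B → F: F is at the end, add FOLLOW(B)
In F → B F: F is at the end; this adds FOLLOW(F) to itself — nothing new

The FOLLOW sets referred to above (computed the same way, to a fixed point):
  FOLLOW(B) = { '+', '-', 'd' }

Taking the union: FOLLOW(F) = { $, '+', '-', 'd' }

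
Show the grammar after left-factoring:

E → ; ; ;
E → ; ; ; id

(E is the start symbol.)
Left-factoring transforms A → αβ₁ | αβ₂ into A → αA' and A' → β₁ | β₂
(α is the longest common prefix among the alternatives). Repeat until
no nonterminal has two alternatives with a common prefix.

Round 1: E has alternatives sharing prefix '; ; ;'. Introduce E': E → ; ; ; E'
  Add: E' → ε
  Add: E' → id

No remaining common prefixes — done.

Resulting grammar:
E → ; ; ; E'
E' → ε
E' → id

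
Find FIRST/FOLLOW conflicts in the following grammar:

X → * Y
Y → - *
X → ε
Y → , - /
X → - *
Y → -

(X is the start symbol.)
A FIRST/FOLLOW conflict occurs when a non-terminal N has a nullable alternative N → β (β ⇒* ε) and another alternative N → α with FIRST(α) ∩ FOLLOW(N) ≠ ∅: on such a lookahead the parser cannot decide between expanding α and letting N vanish via β.

Nullable non-terminals: X.

X: nullable alternative(s) X → ε; FOLLOW(X) = { $ }
  X → * Y: FIRST \ {ε} = { '*' } — disjoint from FOLLOW(X)
  X → ε: FIRST \ {ε} = { } — this is the only nullable alternative, skip
  X → - *: FIRST \ {ε} = { '-' } — disjoint from FOLLOW(X)

Y has no nullable alternative, so no FIRST/FOLLOW check is needed there.

No FIRST/FOLLOW conflicts found.

Answer: No FIRST/FOLLOW conflicts.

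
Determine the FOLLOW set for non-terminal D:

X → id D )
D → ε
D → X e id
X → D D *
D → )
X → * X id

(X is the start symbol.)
In X → id D ): D is followed by ')', add FIRST(')') \ {ε} = { ')' }
In X → D D *: D is followed by D '*', add FIRST(D '*') \ {ε} = { ')', '*', 'id' }
In X → D D *: D is followed by '*', add FIRST('*') \ {ε} = { '*' }

Taking the union: FOLLOW(D) = { ')', '*', 'id' }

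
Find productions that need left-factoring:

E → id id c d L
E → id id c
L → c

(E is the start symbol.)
Left-factoring is needed when two productions for the same non-terminal
share a common prefix on the right-hand side.

Productions for E:
  E → id id c d L
  E → id id c

Found common prefix 'id id c' in productions for E

Answer: Yes, E has productions with common prefix 'id id c'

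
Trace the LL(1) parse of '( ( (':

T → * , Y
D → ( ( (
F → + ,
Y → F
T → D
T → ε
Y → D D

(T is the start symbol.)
LL(1) parsing maintains a stack (initially the start symbol over $) and the input. At each step: if the stack top is a terminal, match it against the current input token; if it is a non-terminal N, replace it with the RHS of M[N, lookahead] (the unique production whose predict set contains the lookahead).

Stack is shown with the top on the left.

Stack    Input    Action
------------------------
T $      ( ( ( $  output T → D
D $      ( ( ( $  output D → ( ( (
( ( ( $  ( ( ( $  match '('
( ( $    ( ( $    match '('
( $      ( $      match '('
$        $        accept

The string is accepted.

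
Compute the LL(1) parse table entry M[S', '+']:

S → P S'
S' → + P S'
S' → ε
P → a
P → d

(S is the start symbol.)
To find M[S', '+'], we find productions for S' where '+' is in the predict set (PREDICT(N → α) = (FIRST(α) \ {ε}) ∪ (FOLLOW(N) if α ⇒* ε)).

Relevant sets:
  FOLLOW(S') = { $ }

S' → + P S': PREDICT = { '+' }
  '+' is in predict set, so this production goes in M[S', '+']
S' → ε: PREDICT = { $ }

M[S', '+'] = S' → + P S'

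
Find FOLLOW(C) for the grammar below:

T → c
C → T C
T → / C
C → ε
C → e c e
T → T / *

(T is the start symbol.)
{ $, '/', 'c', 'e' }

In C → T C: C is at the end; this adds FOLLOW(C) to itself — nothing new
In T → / C: C is at the end, add FOLLOW(T)

The FOLLOW sets referred to above (computed the same way, to a fixed point):
  FOLLOW(T) = { $, '/', 'c', 'e' }

Taking the union: FOLLOW(C) = { $, '/', 'c', 'e' }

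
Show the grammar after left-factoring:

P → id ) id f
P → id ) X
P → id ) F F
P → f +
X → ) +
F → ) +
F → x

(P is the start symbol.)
Left-factoring transforms A → αβ₁ | αβ₂ into A → αA' and A' → β₁ | β₂
(α is the longest common prefix among the alternatives). Repeat until
no nonterminal has two alternatives with a common prefix.

Round 1: P has alternatives sharing prefix 'id )'. Introduce P': P → id ) P'
  Add: P' → id f
  Add: P' → X
  Add: P' → F F

No remaining common prefixes — done.

Resulting grammar:
P → id ) P'
P' → id f
P' → X
P' → F F
P → f +
X → ) +
F → ) +
F → x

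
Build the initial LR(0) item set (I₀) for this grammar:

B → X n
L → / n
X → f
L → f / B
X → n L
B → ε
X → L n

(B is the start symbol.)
{ [B → . X n], [B → .], [B' → . B], [L → . / n], [L → . f / B], [X → . L n], [X → . f], [X → . n L] }

First, augment the grammar with B' → B
I₀ = CLOSURE({ [B' → . B] }):
  [B' → . B] has the dot before B: add [B → . X n], [B → .]
  [B → . X n] has the dot before X: add [X → . f], [X → . n L], [X → . L n]
  [X → . L n] has the dot before L: add [L → . / n], [L → . f / B]
No further items can be added.

I₀ = { [B → . X n], [B → .], [B' → . B], [L → . / n], [L → . f / B], [X → . L n], [X → . f], [X → . n L] }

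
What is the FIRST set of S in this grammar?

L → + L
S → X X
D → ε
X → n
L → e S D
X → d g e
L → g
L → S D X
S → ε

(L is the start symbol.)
{ 'd', 'n', ε }

FIRST sets of the other non-terminals involved (by the same procedure, iterated to a fixed point):
  FIRST(X) = { 'd', 'n' }

From S → X X:
  - X is a non-terminal: add FIRST(X) \ {ε} = { 'd', 'n' }
    X is not nullable, so stop
From S → ε:
  - ε-production, so ε ∈ FIRST(S)

Collecting: FIRST(S) = { 'd', 'n', ε }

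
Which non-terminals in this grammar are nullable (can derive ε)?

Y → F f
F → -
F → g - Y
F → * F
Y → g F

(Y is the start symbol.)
There are no ε-productions, so no non-terminal can derive ε.
No non-terminals are nullable.

Answer: None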